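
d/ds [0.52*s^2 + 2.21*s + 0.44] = 1.04*s + 2.21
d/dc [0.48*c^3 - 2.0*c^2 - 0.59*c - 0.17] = 1.44*c^2 - 4.0*c - 0.59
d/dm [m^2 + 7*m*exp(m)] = 7*m*exp(m) + 2*m + 7*exp(m)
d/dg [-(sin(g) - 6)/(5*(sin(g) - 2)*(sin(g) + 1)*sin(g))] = (2*sin(g)^3 - 19*sin(g)^2 + 12*sin(g) + 12)*cos(g)/(5*(sin(g) - 2)^2*(sin(g) + 1)^2*sin(g)^2)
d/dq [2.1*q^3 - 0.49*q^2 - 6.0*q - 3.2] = 6.3*q^2 - 0.98*q - 6.0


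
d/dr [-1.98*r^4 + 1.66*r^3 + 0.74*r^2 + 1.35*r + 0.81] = -7.92*r^3 + 4.98*r^2 + 1.48*r + 1.35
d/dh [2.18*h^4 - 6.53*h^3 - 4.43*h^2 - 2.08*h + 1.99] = 8.72*h^3 - 19.59*h^2 - 8.86*h - 2.08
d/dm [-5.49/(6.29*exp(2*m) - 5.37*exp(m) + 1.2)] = (69.0642*exp(m) - 29.4813)*exp(m)/(6.29*exp(2*m) - 5.37*exp(m) + 1.2)^2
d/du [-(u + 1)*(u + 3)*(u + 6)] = -3*u^2 - 20*u - 27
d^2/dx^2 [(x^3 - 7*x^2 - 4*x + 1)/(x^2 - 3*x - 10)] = 6*(-2*x^3 - 39*x^2 + 57*x - 187)/(x^6 - 9*x^5 - 3*x^4 + 153*x^3 + 30*x^2 - 900*x - 1000)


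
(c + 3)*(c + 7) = c^2 + 10*c + 21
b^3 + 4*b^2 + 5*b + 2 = (b + 1)^2*(b + 2)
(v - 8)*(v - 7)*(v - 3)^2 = v^4 - 21*v^3 + 155*v^2 - 471*v + 504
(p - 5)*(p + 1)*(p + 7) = p^3 + 3*p^2 - 33*p - 35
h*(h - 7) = h^2 - 7*h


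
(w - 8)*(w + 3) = w^2 - 5*w - 24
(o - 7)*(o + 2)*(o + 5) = o^3 - 39*o - 70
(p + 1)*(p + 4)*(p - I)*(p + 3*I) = p^4 + 5*p^3 + 2*I*p^3 + 7*p^2 + 10*I*p^2 + 15*p + 8*I*p + 12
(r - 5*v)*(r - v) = r^2 - 6*r*v + 5*v^2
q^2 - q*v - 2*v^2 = (q - 2*v)*(q + v)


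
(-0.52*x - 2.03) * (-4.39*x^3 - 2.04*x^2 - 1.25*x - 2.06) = 2.2828*x^4 + 9.9725*x^3 + 4.7912*x^2 + 3.6087*x + 4.1818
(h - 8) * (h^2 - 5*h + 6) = h^3 - 13*h^2 + 46*h - 48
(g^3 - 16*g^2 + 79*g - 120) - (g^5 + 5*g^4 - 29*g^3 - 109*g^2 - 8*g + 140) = -g^5 - 5*g^4 + 30*g^3 + 93*g^2 + 87*g - 260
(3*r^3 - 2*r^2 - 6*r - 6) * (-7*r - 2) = -21*r^4 + 8*r^3 + 46*r^2 + 54*r + 12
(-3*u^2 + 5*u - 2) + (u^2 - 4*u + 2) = -2*u^2 + u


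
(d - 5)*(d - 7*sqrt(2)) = d^2 - 7*sqrt(2)*d - 5*d + 35*sqrt(2)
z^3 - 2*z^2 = z^2*(z - 2)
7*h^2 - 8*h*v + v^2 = (-7*h + v)*(-h + v)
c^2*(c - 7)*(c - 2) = c^4 - 9*c^3 + 14*c^2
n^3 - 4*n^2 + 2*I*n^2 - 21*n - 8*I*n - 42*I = (n - 7)*(n + 3)*(n + 2*I)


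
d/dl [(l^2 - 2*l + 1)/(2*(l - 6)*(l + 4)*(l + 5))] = (-l^4 + 4*l^3 - 31*l^2 - 246*l + 274)/(2*(l^6 + 6*l^5 - 59*l^4 - 444*l^3 + 436*l^2 + 8160*l + 14400))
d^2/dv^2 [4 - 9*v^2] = -18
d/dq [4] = 0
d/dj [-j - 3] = -1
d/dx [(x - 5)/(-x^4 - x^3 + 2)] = (-x^4 - x^3 + x^2*(x - 5)*(4*x + 3) + 2)/(x^4 + x^3 - 2)^2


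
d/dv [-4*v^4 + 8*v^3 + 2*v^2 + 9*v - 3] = -16*v^3 + 24*v^2 + 4*v + 9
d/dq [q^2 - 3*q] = 2*q - 3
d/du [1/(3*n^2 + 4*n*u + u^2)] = 2*(-2*n - u)/(3*n^2 + 4*n*u + u^2)^2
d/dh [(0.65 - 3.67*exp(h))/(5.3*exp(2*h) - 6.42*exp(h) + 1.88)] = (19.451*exp(2*h) - 6.89*exp(h) - 2.7266)*exp(h)/(28.09*exp(4*h) - 68.052*exp(3*h) + 61.1444*exp(2*h) - 24.1392*exp(h) + 3.5344)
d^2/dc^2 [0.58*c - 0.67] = 0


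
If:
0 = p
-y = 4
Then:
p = 0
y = -4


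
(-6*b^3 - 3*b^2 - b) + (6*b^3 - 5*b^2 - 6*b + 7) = -8*b^2 - 7*b + 7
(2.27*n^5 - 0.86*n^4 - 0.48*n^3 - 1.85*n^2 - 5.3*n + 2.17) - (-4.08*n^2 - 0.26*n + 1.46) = 2.27*n^5 - 0.86*n^4 - 0.48*n^3 + 2.23*n^2 - 5.04*n + 0.71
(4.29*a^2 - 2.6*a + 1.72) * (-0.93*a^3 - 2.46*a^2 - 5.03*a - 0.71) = -3.9897*a^5 - 8.1354*a^4 - 16.7823*a^3 + 5.8009*a^2 - 6.8056*a - 1.2212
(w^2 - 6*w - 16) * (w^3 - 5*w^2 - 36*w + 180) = w^5 - 11*w^4 - 22*w^3 + 476*w^2 - 504*w - 2880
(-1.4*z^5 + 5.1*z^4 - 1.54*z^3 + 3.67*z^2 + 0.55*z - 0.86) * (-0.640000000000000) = 0.896*z^5 - 3.264*z^4 + 0.9856*z^3 - 2.3488*z^2 - 0.352*z + 0.5504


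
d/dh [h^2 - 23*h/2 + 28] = 2*h - 23/2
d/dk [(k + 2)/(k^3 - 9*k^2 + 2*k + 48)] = (11 - 2*k)/(k^4 - 22*k^3 + 169*k^2 - 528*k + 576)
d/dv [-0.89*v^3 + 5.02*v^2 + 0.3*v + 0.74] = -2.67*v^2 + 10.04*v + 0.3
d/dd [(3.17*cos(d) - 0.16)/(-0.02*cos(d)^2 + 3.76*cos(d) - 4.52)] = (-0.0634*cos(d)^2 + 0.0063999999999993*cos(d) + 13.7268)*sin(d)/(0.0004*cos(d)^4 - 0.1504*cos(d)^3 + 14.3184*cos(d)^2 - 33.9904*cos(d) + 20.4304)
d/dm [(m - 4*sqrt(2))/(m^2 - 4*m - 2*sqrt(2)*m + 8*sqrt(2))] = (m^2 - 4*m - 2*sqrt(2)*m + 2*(m - 4*sqrt(2))*(-m + sqrt(2) + 2) + 8*sqrt(2))/(m^2 - 4*m - 2*sqrt(2)*m + 8*sqrt(2))^2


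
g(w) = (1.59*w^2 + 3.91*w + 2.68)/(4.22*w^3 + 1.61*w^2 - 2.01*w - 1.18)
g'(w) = (3.18*w + 3.91)/(4.22*w^3 + 1.61*w^2 - 2.01*w - 1.18) + (-12.66*w^2 - 3.22*w + 2.01)*(1.59*w^2 + 3.91*w + 2.68)/(4.22*w^3 + 1.61*w^2 - 2.01*w - 1.18)^2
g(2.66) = 0.29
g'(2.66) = -0.18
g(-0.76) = -1.09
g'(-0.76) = -8.01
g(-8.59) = -0.03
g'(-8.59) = -0.00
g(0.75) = -4164.40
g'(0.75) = -20063110.72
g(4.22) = 0.14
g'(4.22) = -0.05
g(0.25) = -2.48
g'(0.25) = -2.43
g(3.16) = 0.22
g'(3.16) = -0.11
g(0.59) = -5.90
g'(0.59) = -33.18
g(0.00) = -2.27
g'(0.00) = 0.56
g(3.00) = 0.24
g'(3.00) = -0.13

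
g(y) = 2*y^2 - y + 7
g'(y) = 4*y - 1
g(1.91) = 12.39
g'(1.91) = 6.64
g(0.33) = 6.89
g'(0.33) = 0.32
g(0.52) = 7.02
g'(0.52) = 1.08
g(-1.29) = 11.62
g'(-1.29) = -6.16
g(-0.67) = 8.57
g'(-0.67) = -3.68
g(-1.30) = 11.68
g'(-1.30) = -6.20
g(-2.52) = 22.22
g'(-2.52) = -11.08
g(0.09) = 6.93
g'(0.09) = -0.64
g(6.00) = 73.00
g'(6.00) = 23.00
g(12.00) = 283.00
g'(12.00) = 47.00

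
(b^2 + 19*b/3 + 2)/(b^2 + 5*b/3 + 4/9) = 3*(b + 6)/(3*b + 4)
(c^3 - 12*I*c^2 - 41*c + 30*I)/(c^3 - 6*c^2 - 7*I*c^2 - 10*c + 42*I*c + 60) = (c^2 - 7*I*c - 6)/(c^2 - 2*c*(3 + I) + 12*I)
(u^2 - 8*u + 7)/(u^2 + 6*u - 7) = (u - 7)/(u + 7)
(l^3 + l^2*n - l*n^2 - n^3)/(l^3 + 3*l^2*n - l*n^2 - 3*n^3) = (l + n)/(l + 3*n)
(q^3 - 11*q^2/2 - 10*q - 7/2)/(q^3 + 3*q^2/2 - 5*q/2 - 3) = (2*q^2 - 13*q - 7)/(2*q^2 + q - 6)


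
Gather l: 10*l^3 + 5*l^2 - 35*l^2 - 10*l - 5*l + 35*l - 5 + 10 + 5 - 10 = 10*l^3 - 30*l^2 + 20*l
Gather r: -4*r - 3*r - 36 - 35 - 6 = -7*r - 77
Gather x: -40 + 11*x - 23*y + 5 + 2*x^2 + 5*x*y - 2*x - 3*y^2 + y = 2*x^2 + x*(5*y + 9) - 3*y^2 - 22*y - 35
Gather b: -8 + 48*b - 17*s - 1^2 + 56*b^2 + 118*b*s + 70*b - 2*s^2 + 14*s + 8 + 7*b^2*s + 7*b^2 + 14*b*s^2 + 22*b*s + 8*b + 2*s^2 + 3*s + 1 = b^2*(7*s + 63) + b*(14*s^2 + 140*s + 126)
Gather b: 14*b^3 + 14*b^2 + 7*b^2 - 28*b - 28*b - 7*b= 14*b^3 + 21*b^2 - 63*b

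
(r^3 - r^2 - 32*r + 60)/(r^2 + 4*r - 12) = r - 5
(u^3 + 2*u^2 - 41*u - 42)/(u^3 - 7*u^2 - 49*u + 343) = (u^2 - 5*u - 6)/(u^2 - 14*u + 49)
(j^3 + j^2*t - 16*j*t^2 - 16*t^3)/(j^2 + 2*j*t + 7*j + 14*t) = (j^3 + j^2*t - 16*j*t^2 - 16*t^3)/(j^2 + 2*j*t + 7*j + 14*t)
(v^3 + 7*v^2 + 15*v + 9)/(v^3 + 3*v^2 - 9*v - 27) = (v + 1)/(v - 3)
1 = 1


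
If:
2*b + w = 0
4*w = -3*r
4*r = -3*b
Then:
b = 0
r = 0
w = 0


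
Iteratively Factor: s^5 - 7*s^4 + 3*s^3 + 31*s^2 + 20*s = (s)*(s^4 - 7*s^3 + 3*s^2 + 31*s + 20) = s*(s - 5)*(s^3 - 2*s^2 - 7*s - 4) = s*(s - 5)*(s + 1)*(s^2 - 3*s - 4) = s*(s - 5)*(s - 4)*(s + 1)*(s + 1)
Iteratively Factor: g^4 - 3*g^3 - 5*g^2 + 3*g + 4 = (g + 1)*(g^3 - 4*g^2 - g + 4) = (g - 1)*(g + 1)*(g^2 - 3*g - 4) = (g - 1)*(g + 1)^2*(g - 4)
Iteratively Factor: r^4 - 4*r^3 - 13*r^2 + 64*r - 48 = (r - 1)*(r^3 - 3*r^2 - 16*r + 48) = (r - 3)*(r - 1)*(r^2 - 16) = (r - 4)*(r - 3)*(r - 1)*(r + 4)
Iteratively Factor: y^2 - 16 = (y - 4)*(y + 4)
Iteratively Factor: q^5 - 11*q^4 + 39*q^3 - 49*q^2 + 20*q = (q - 1)*(q^4 - 10*q^3 + 29*q^2 - 20*q) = (q - 5)*(q - 1)*(q^3 - 5*q^2 + 4*q) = (q - 5)*(q - 1)^2*(q^2 - 4*q) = (q - 5)*(q - 4)*(q - 1)^2*(q)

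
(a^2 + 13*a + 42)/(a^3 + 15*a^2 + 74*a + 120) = (a + 7)/(a^2 + 9*a + 20)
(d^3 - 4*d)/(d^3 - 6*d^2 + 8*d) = (d + 2)/(d - 4)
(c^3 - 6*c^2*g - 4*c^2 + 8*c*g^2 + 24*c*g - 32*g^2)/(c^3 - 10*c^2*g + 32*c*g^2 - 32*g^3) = (c - 4)/(c - 4*g)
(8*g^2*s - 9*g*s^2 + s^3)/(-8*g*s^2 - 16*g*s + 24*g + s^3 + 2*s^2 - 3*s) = s*(-g + s)/(s^2 + 2*s - 3)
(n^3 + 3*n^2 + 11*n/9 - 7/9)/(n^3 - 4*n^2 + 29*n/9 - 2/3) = (3*n^2 + 10*n + 7)/(3*n^2 - 11*n + 6)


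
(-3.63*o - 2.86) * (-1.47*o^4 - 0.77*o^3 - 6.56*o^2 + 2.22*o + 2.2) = 5.3361*o^5 + 6.9993*o^4 + 26.015*o^3 + 10.703*o^2 - 14.3352*o - 6.292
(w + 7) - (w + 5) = 2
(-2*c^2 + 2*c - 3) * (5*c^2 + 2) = -10*c^4 + 10*c^3 - 19*c^2 + 4*c - 6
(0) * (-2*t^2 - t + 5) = 0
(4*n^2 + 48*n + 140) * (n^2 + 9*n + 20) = 4*n^4 + 84*n^3 + 652*n^2 + 2220*n + 2800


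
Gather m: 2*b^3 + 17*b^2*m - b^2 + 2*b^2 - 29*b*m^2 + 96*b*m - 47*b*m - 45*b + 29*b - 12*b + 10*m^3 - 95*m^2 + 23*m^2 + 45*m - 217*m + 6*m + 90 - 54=2*b^3 + b^2 - 28*b + 10*m^3 + m^2*(-29*b - 72) + m*(17*b^2 + 49*b - 166) + 36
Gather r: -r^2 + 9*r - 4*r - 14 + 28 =-r^2 + 5*r + 14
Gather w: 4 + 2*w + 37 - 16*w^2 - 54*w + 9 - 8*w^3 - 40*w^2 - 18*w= -8*w^3 - 56*w^2 - 70*w + 50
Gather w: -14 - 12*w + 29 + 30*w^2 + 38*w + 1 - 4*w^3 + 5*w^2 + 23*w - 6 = -4*w^3 + 35*w^2 + 49*w + 10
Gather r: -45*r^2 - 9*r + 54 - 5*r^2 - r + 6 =-50*r^2 - 10*r + 60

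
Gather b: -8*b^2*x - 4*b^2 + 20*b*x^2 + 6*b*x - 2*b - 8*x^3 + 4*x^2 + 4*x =b^2*(-8*x - 4) + b*(20*x^2 + 6*x - 2) - 8*x^3 + 4*x^2 + 4*x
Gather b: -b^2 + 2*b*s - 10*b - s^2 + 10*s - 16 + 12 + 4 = -b^2 + b*(2*s - 10) - s^2 + 10*s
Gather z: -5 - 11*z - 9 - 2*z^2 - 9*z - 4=-2*z^2 - 20*z - 18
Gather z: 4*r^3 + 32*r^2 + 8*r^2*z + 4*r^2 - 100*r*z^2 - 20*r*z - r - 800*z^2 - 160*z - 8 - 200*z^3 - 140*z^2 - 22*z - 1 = 4*r^3 + 36*r^2 - r - 200*z^3 + z^2*(-100*r - 940) + z*(8*r^2 - 20*r - 182) - 9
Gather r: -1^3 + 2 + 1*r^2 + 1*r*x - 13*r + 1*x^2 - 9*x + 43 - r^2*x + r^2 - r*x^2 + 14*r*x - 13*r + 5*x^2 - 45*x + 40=r^2*(2 - x) + r*(-x^2 + 15*x - 26) + 6*x^2 - 54*x + 84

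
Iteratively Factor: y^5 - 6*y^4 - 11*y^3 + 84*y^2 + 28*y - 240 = (y + 3)*(y^4 - 9*y^3 + 16*y^2 + 36*y - 80) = (y - 5)*(y + 3)*(y^3 - 4*y^2 - 4*y + 16) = (y - 5)*(y + 2)*(y + 3)*(y^2 - 6*y + 8) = (y - 5)*(y - 2)*(y + 2)*(y + 3)*(y - 4)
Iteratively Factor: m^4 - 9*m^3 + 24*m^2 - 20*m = (m - 2)*(m^3 - 7*m^2 + 10*m) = m*(m - 2)*(m^2 - 7*m + 10) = m*(m - 5)*(m - 2)*(m - 2)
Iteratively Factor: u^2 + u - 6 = (u - 2)*(u + 3)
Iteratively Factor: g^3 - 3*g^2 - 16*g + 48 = (g - 3)*(g^2 - 16) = (g - 3)*(g + 4)*(g - 4)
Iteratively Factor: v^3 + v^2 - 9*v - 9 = (v + 1)*(v^2 - 9) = (v - 3)*(v + 1)*(v + 3)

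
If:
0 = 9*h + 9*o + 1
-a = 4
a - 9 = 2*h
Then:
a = -4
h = -13/2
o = 115/18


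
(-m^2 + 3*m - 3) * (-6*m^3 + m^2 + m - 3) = 6*m^5 - 19*m^4 + 20*m^3 + 3*m^2 - 12*m + 9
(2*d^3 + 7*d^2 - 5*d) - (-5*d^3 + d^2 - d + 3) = 7*d^3 + 6*d^2 - 4*d - 3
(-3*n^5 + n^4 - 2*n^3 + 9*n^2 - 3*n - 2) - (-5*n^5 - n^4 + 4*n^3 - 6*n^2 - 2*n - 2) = 2*n^5 + 2*n^4 - 6*n^3 + 15*n^2 - n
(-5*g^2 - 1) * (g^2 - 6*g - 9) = -5*g^4 + 30*g^3 + 44*g^2 + 6*g + 9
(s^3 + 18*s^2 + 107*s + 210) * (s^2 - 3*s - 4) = s^5 + 15*s^4 + 49*s^3 - 183*s^2 - 1058*s - 840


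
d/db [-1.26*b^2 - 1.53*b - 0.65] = -2.52*b - 1.53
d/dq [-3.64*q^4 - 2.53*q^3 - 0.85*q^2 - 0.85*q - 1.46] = -14.56*q^3 - 7.59*q^2 - 1.7*q - 0.85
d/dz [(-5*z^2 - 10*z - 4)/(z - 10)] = (-5*z^2 + 100*z + 104)/(z^2 - 20*z + 100)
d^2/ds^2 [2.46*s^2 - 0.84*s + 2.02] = 4.92000000000000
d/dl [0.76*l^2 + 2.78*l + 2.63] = 1.52*l + 2.78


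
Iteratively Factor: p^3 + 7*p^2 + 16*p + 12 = (p + 3)*(p^2 + 4*p + 4) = (p + 2)*(p + 3)*(p + 2)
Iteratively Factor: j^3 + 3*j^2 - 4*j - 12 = (j + 3)*(j^2 - 4) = (j + 2)*(j + 3)*(j - 2)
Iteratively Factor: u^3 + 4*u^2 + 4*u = (u + 2)*(u^2 + 2*u) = (u + 2)^2*(u)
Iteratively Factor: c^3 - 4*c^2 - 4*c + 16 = (c - 4)*(c^2 - 4) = (c - 4)*(c + 2)*(c - 2)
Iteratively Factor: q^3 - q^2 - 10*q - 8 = (q + 1)*(q^2 - 2*q - 8) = (q + 1)*(q + 2)*(q - 4)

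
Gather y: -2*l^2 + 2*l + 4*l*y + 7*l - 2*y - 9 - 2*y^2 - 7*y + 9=-2*l^2 + 9*l - 2*y^2 + y*(4*l - 9)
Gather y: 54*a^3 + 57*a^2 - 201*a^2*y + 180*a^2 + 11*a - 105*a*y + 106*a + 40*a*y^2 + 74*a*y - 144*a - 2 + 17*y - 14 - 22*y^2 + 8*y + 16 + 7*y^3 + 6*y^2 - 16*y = 54*a^3 + 237*a^2 - 27*a + 7*y^3 + y^2*(40*a - 16) + y*(-201*a^2 - 31*a + 9)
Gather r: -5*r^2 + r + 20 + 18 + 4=-5*r^2 + r + 42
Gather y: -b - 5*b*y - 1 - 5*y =-b + y*(-5*b - 5) - 1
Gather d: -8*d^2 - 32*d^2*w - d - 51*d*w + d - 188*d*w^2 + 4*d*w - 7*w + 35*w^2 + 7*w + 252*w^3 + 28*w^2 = d^2*(-32*w - 8) + d*(-188*w^2 - 47*w) + 252*w^3 + 63*w^2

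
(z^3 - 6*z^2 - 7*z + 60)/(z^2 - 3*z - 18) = (z^2 - 9*z + 20)/(z - 6)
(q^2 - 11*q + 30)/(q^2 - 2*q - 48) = (-q^2 + 11*q - 30)/(-q^2 + 2*q + 48)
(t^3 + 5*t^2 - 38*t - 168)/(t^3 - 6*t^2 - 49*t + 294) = (t + 4)/(t - 7)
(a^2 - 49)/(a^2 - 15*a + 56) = (a + 7)/(a - 8)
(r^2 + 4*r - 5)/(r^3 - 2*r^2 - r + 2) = (r + 5)/(r^2 - r - 2)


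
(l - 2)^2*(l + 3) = l^3 - l^2 - 8*l + 12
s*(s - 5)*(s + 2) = s^3 - 3*s^2 - 10*s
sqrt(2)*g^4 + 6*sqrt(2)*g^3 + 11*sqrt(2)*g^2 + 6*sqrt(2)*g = g*(g + 2)*(g + 3)*(sqrt(2)*g + sqrt(2))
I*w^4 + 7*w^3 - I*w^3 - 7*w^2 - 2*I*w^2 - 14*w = w*(w - 2)*(w - 7*I)*(I*w + I)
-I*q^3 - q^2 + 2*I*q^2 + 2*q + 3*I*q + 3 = (q - 3)*(q - I)*(-I*q - I)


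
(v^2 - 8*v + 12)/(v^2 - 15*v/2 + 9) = 2*(v - 2)/(2*v - 3)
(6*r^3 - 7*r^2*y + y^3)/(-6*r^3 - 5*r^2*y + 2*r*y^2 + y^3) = (-r + y)/(r + y)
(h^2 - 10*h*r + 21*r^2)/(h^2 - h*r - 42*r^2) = (h - 3*r)/(h + 6*r)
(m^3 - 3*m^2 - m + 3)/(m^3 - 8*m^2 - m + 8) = (m - 3)/(m - 8)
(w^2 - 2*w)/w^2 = (w - 2)/w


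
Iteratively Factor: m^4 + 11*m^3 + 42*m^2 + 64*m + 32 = (m + 4)*(m^3 + 7*m^2 + 14*m + 8) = (m + 2)*(m + 4)*(m^2 + 5*m + 4) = (m + 2)*(m + 4)^2*(m + 1)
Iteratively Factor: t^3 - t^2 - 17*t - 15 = (t + 1)*(t^2 - 2*t - 15) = (t - 5)*(t + 1)*(t + 3)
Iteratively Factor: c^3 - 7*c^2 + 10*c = (c)*(c^2 - 7*c + 10) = c*(c - 5)*(c - 2)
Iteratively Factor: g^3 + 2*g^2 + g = (g + 1)*(g^2 + g) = g*(g + 1)*(g + 1)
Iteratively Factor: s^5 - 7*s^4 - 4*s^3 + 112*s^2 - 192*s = (s - 4)*(s^4 - 3*s^3 - 16*s^2 + 48*s) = (s - 4)*(s + 4)*(s^3 - 7*s^2 + 12*s) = (s - 4)*(s - 3)*(s + 4)*(s^2 - 4*s) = s*(s - 4)*(s - 3)*(s + 4)*(s - 4)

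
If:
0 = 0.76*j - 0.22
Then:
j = 0.29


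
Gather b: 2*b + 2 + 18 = 2*b + 20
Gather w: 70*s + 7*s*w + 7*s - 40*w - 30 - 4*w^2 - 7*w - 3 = 77*s - 4*w^2 + w*(7*s - 47) - 33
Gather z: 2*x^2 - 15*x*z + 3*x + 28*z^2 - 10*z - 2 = 2*x^2 + 3*x + 28*z^2 + z*(-15*x - 10) - 2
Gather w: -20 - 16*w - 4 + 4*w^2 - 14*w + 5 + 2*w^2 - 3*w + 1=6*w^2 - 33*w - 18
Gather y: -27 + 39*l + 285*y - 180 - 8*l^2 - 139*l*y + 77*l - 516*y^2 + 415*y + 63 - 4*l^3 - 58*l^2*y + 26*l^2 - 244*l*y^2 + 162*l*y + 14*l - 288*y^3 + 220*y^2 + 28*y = -4*l^3 + 18*l^2 + 130*l - 288*y^3 + y^2*(-244*l - 296) + y*(-58*l^2 + 23*l + 728) - 144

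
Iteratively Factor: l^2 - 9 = (l - 3)*(l + 3)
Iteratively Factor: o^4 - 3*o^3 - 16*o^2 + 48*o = (o)*(o^3 - 3*o^2 - 16*o + 48) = o*(o - 4)*(o^2 + o - 12) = o*(o - 4)*(o + 4)*(o - 3)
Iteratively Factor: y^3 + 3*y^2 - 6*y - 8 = (y + 4)*(y^2 - y - 2) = (y + 1)*(y + 4)*(y - 2)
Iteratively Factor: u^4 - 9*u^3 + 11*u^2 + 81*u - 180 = (u - 5)*(u^3 - 4*u^2 - 9*u + 36) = (u - 5)*(u - 4)*(u^2 - 9) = (u - 5)*(u - 4)*(u + 3)*(u - 3)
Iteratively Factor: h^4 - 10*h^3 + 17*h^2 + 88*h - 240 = (h - 4)*(h^3 - 6*h^2 - 7*h + 60) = (h - 5)*(h - 4)*(h^2 - h - 12) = (h - 5)*(h - 4)^2*(h + 3)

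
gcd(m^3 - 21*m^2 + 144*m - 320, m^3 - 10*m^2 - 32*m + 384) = m^2 - 16*m + 64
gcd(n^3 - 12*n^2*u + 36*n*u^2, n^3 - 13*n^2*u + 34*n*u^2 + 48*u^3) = -n + 6*u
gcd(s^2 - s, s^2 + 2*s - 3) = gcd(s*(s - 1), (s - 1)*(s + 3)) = s - 1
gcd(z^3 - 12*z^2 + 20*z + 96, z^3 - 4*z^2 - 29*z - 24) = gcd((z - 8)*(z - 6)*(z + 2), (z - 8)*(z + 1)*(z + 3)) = z - 8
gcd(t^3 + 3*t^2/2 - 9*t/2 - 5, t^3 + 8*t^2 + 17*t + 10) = t + 1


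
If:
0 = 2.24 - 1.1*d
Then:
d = 2.04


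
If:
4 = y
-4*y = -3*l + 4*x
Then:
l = 4*x/3 + 16/3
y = 4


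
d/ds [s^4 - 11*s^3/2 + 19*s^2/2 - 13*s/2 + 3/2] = 4*s^3 - 33*s^2/2 + 19*s - 13/2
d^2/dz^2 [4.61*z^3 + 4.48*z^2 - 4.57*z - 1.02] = 27.66*z + 8.96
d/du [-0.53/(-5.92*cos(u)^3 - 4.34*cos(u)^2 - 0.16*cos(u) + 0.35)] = (9.4128*cos(u)^2 + 4.6004*cos(u) + 0.0848)*sin(u)/(5.92*cos(u)^3 + 4.34*cos(u)^2 + 0.16*cos(u) - 0.35)^2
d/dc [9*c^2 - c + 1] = 18*c - 1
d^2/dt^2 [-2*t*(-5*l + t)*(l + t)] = 16*l - 12*t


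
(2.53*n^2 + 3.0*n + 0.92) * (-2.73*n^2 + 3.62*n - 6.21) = -6.9069*n^4 + 0.9686*n^3 - 7.3629*n^2 - 15.2996*n - 5.7132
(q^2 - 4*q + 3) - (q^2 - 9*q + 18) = 5*q - 15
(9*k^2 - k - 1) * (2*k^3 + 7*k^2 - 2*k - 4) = 18*k^5 + 61*k^4 - 27*k^3 - 41*k^2 + 6*k + 4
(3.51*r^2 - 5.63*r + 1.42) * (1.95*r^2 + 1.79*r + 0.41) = 6.8445*r^4 - 4.6956*r^3 - 5.8696*r^2 + 0.2335*r + 0.5822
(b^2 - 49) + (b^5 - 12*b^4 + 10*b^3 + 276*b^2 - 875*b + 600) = b^5 - 12*b^4 + 10*b^3 + 277*b^2 - 875*b + 551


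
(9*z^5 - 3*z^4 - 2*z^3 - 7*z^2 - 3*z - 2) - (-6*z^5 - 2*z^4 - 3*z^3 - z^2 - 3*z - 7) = 15*z^5 - z^4 + z^3 - 6*z^2 + 5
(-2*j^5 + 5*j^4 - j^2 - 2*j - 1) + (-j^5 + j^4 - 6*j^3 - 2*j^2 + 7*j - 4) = -3*j^5 + 6*j^4 - 6*j^3 - 3*j^2 + 5*j - 5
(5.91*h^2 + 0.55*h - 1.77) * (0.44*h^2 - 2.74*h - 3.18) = 2.6004*h^4 - 15.9514*h^3 - 21.0796*h^2 + 3.1008*h + 5.6286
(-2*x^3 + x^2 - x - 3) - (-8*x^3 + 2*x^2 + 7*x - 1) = 6*x^3 - x^2 - 8*x - 2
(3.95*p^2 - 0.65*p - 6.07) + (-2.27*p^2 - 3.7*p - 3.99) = 1.68*p^2 - 4.35*p - 10.06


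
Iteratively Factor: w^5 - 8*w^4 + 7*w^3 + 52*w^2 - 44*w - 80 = (w + 1)*(w^4 - 9*w^3 + 16*w^2 + 36*w - 80) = (w - 5)*(w + 1)*(w^3 - 4*w^2 - 4*w + 16) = (w - 5)*(w + 1)*(w + 2)*(w^2 - 6*w + 8) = (w - 5)*(w - 4)*(w + 1)*(w + 2)*(w - 2)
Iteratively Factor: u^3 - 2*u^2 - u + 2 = (u + 1)*(u^2 - 3*u + 2) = (u - 1)*(u + 1)*(u - 2)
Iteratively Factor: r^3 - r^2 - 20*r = (r - 5)*(r^2 + 4*r) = r*(r - 5)*(r + 4)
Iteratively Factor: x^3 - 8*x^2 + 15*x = (x - 3)*(x^2 - 5*x) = x*(x - 3)*(x - 5)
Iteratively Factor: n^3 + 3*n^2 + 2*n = (n + 2)*(n^2 + n) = n*(n + 2)*(n + 1)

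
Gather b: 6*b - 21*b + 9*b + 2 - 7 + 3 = -6*b - 2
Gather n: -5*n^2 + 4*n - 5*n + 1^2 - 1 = -5*n^2 - n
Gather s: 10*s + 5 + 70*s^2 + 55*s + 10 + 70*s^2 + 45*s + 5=140*s^2 + 110*s + 20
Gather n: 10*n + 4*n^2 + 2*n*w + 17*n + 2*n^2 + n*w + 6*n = 6*n^2 + n*(3*w + 33)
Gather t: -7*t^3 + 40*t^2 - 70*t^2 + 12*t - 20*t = -7*t^3 - 30*t^2 - 8*t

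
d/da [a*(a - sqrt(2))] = 2*a - sqrt(2)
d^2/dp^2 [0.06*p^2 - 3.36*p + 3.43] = 0.120000000000000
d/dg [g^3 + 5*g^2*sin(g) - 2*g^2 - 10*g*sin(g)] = 5*g^2*cos(g) + 3*g^2 - 10*sqrt(2)*g*cos(g + pi/4) - 4*g - 10*sin(g)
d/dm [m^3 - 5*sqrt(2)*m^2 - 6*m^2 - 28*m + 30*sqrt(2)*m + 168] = 3*m^2 - 10*sqrt(2)*m - 12*m - 28 + 30*sqrt(2)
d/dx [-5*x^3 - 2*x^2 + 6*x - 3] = -15*x^2 - 4*x + 6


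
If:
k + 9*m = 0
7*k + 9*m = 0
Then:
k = 0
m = 0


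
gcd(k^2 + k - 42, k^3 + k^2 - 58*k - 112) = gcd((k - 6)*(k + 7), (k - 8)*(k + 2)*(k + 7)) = k + 7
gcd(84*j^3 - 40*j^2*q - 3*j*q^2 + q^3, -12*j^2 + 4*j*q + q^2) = -12*j^2 + 4*j*q + q^2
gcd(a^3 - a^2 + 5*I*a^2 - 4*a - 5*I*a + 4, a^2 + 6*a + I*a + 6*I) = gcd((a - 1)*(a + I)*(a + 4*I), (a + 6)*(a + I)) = a + I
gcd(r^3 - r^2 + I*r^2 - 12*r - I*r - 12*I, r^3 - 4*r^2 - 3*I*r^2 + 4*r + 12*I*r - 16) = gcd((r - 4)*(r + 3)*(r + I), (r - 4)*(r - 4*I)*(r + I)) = r^2 + r*(-4 + I) - 4*I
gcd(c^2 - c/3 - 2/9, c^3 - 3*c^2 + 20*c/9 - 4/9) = c - 2/3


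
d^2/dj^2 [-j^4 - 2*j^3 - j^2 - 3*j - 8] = -12*j^2 - 12*j - 2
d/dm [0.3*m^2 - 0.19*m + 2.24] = 0.6*m - 0.19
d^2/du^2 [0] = 0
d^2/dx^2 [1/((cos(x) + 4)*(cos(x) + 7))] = (-4*sin(x)^4 + 11*sin(x)^2 + 1397*cos(x)/4 - 33*cos(3*x)/4 + 179)/((cos(x) + 4)^3*(cos(x) + 7)^3)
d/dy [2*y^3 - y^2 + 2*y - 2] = 6*y^2 - 2*y + 2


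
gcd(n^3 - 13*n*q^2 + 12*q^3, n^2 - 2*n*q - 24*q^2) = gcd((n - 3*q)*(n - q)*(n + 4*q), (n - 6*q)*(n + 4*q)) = n + 4*q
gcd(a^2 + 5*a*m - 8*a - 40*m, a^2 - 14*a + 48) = a - 8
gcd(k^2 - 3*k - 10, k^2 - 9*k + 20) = k - 5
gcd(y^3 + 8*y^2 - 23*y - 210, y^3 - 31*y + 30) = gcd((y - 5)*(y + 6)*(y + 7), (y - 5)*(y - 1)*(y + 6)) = y^2 + y - 30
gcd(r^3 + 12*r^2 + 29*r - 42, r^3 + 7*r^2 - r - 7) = r^2 + 6*r - 7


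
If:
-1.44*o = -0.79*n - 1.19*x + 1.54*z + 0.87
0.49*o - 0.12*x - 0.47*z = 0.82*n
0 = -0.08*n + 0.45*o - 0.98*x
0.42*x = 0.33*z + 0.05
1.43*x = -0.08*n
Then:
No Solution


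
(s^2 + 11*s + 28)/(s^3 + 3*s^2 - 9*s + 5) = (s^2 + 11*s + 28)/(s^3 + 3*s^2 - 9*s + 5)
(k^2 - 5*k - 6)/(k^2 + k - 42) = (k + 1)/(k + 7)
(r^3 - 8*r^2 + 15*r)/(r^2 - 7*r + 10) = r*(r - 3)/(r - 2)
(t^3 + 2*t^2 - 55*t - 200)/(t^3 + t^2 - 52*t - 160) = (t + 5)/(t + 4)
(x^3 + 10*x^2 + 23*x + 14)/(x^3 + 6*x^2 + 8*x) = (x^2 + 8*x + 7)/(x*(x + 4))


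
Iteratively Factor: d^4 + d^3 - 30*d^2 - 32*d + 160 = (d - 5)*(d^3 + 6*d^2 - 32) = (d - 5)*(d - 2)*(d^2 + 8*d + 16) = (d - 5)*(d - 2)*(d + 4)*(d + 4)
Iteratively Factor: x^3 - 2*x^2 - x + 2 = (x + 1)*(x^2 - 3*x + 2) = (x - 1)*(x + 1)*(x - 2)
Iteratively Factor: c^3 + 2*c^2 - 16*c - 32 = (c + 2)*(c^2 - 16) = (c + 2)*(c + 4)*(c - 4)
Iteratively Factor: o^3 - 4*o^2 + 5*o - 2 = (o - 1)*(o^2 - 3*o + 2) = (o - 1)^2*(o - 2)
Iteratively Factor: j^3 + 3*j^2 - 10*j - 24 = (j + 2)*(j^2 + j - 12) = (j + 2)*(j + 4)*(j - 3)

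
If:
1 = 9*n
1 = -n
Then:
No Solution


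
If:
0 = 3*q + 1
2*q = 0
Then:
No Solution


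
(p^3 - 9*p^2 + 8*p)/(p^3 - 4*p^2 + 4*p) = (p^2 - 9*p + 8)/(p^2 - 4*p + 4)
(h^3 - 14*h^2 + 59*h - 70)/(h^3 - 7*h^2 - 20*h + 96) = (h^3 - 14*h^2 + 59*h - 70)/(h^3 - 7*h^2 - 20*h + 96)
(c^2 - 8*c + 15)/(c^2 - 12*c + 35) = (c - 3)/(c - 7)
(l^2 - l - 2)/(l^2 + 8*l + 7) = (l - 2)/(l + 7)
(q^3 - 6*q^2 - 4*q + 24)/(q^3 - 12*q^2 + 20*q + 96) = (q - 2)/(q - 8)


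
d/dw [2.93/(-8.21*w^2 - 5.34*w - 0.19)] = (48.1106*w + 15.6462)/(8.21*w^2 + 5.34*w + 0.19)^2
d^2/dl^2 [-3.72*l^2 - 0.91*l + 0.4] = -7.44000000000000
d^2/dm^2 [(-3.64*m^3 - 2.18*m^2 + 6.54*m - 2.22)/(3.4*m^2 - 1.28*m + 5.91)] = (1.13686837721616e-13*m^5 - 2.8421709430404e-14*m^4 + 266.586848*m^3 + 274.065552*m^2 - 1493.349624*m + 28.603932)/(39.304*m^6 - 44.3904*m^5 + 221.67048*m^4 - 156.419072*m^3 + 385.315452*m^2 - 134.123904*m + 206.425071)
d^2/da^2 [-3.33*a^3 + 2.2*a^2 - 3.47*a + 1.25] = 4.4 - 19.98*a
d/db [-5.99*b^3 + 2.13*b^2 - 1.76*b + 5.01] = -17.97*b^2 + 4.26*b - 1.76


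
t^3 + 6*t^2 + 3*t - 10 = (t - 1)*(t + 2)*(t + 5)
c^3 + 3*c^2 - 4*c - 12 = (c - 2)*(c + 2)*(c + 3)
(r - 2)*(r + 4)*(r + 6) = r^3 + 8*r^2 + 4*r - 48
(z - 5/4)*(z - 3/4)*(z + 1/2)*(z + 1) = z^4 - z^3/2 - 25*z^2/16 + 13*z/32 + 15/32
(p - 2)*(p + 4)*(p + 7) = p^3 + 9*p^2 + 6*p - 56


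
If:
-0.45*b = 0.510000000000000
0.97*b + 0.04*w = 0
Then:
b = -1.13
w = 27.48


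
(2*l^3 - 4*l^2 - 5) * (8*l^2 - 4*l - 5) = 16*l^5 - 40*l^4 + 6*l^3 - 20*l^2 + 20*l + 25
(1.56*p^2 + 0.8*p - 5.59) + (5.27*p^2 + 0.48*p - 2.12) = 6.83*p^2 + 1.28*p - 7.71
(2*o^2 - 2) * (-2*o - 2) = -4*o^3 - 4*o^2 + 4*o + 4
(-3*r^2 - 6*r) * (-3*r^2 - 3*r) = 9*r^4 + 27*r^3 + 18*r^2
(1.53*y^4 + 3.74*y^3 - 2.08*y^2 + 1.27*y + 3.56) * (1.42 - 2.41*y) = -3.6873*y^5 - 6.8408*y^4 + 10.3236*y^3 - 6.0143*y^2 - 6.7762*y + 5.0552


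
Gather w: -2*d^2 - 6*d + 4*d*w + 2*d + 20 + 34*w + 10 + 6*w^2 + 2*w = -2*d^2 - 4*d + 6*w^2 + w*(4*d + 36) + 30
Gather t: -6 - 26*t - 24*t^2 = -24*t^2 - 26*t - 6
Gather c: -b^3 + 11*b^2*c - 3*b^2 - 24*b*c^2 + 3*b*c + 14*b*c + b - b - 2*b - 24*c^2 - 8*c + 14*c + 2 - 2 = -b^3 - 3*b^2 - 2*b + c^2*(-24*b - 24) + c*(11*b^2 + 17*b + 6)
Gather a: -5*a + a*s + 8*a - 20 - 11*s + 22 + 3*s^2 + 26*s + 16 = a*(s + 3) + 3*s^2 + 15*s + 18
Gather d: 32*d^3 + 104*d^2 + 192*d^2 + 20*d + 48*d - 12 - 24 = 32*d^3 + 296*d^2 + 68*d - 36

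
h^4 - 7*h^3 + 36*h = h*(h - 6)*(h - 3)*(h + 2)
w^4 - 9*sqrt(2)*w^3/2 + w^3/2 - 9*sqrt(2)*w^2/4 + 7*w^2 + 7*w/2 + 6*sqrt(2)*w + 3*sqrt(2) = (w + 1/2)*(w - 3*sqrt(2))*(w - 2*sqrt(2))*(w + sqrt(2)/2)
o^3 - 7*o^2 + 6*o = o*(o - 6)*(o - 1)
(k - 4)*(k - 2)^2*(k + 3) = k^4 - 5*k^3 - 4*k^2 + 44*k - 48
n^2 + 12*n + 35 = (n + 5)*(n + 7)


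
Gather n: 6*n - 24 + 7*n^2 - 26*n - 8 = 7*n^2 - 20*n - 32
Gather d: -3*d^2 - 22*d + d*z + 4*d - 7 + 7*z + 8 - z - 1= -3*d^2 + d*(z - 18) + 6*z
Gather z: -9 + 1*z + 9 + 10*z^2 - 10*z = 10*z^2 - 9*z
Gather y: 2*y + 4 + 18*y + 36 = 20*y + 40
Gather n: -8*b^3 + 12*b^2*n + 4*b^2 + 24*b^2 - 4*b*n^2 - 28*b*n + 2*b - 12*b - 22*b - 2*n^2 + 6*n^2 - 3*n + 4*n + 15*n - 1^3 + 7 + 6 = -8*b^3 + 28*b^2 - 32*b + n^2*(4 - 4*b) + n*(12*b^2 - 28*b + 16) + 12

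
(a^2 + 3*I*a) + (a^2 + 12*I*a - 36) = 2*a^2 + 15*I*a - 36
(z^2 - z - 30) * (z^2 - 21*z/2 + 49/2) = z^4 - 23*z^3/2 + 5*z^2 + 581*z/2 - 735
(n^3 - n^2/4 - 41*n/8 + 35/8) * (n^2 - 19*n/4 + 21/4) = n^5 - 5*n^4 + 21*n^3/16 + 877*n^2/32 - 763*n/16 + 735/32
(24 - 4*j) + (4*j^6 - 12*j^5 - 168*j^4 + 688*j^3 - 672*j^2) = 4*j^6 - 12*j^5 - 168*j^4 + 688*j^3 - 672*j^2 - 4*j + 24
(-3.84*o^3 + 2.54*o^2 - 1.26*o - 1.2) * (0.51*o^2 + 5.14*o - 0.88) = -1.9584*o^5 - 18.4422*o^4 + 15.7922*o^3 - 9.3236*o^2 - 5.0592*o + 1.056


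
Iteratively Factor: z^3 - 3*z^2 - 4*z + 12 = (z + 2)*(z^2 - 5*z + 6) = (z - 2)*(z + 2)*(z - 3)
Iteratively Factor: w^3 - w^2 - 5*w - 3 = (w + 1)*(w^2 - 2*w - 3) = (w + 1)^2*(w - 3)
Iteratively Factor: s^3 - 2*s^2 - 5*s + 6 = (s - 1)*(s^2 - s - 6) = (s - 3)*(s - 1)*(s + 2)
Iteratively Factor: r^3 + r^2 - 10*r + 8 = (r - 1)*(r^2 + 2*r - 8) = (r - 2)*(r - 1)*(r + 4)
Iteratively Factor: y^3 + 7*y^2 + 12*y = (y + 4)*(y^2 + 3*y) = (y + 3)*(y + 4)*(y)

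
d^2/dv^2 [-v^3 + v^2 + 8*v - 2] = 2 - 6*v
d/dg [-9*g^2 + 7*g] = 7 - 18*g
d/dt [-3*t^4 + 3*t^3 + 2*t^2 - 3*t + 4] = -12*t^3 + 9*t^2 + 4*t - 3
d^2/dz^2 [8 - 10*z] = 0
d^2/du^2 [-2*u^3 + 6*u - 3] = -12*u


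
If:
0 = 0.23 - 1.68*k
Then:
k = 0.14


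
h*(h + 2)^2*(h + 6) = h^4 + 10*h^3 + 28*h^2 + 24*h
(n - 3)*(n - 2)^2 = n^3 - 7*n^2 + 16*n - 12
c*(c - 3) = c^2 - 3*c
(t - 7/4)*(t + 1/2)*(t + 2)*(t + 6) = t^4 + 27*t^3/4 + 9*t^2/8 - 22*t - 21/2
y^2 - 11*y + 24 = (y - 8)*(y - 3)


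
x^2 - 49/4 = (x - 7/2)*(x + 7/2)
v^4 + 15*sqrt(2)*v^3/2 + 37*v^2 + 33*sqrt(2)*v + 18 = (v + sqrt(2)/2)*(v + sqrt(2))*(v + 3*sqrt(2))^2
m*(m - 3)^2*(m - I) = m^4 - 6*m^3 - I*m^3 + 9*m^2 + 6*I*m^2 - 9*I*m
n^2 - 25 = (n - 5)*(n + 5)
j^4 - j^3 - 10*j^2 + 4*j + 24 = (j - 3)*(j - 2)*(j + 2)^2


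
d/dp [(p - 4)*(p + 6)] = 2*p + 2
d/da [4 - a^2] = -2*a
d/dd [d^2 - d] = 2*d - 1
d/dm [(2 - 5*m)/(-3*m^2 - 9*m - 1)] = (-15*m^2 + 12*m + 23)/(9*m^4 + 54*m^3 + 87*m^2 + 18*m + 1)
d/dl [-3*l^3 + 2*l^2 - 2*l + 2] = -9*l^2 + 4*l - 2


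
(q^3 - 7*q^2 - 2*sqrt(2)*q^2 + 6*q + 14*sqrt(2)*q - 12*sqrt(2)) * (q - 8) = q^4 - 15*q^3 - 2*sqrt(2)*q^3 + 30*sqrt(2)*q^2 + 62*q^2 - 124*sqrt(2)*q - 48*q + 96*sqrt(2)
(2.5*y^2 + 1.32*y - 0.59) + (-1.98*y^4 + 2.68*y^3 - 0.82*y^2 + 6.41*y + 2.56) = -1.98*y^4 + 2.68*y^3 + 1.68*y^2 + 7.73*y + 1.97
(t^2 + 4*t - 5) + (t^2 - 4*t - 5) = 2*t^2 - 10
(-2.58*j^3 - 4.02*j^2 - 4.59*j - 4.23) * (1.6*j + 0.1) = -4.128*j^4 - 6.69*j^3 - 7.746*j^2 - 7.227*j - 0.423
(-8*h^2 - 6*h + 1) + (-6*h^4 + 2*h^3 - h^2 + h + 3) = -6*h^4 + 2*h^3 - 9*h^2 - 5*h + 4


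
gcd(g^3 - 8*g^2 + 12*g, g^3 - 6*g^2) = g^2 - 6*g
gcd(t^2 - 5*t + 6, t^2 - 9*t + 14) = t - 2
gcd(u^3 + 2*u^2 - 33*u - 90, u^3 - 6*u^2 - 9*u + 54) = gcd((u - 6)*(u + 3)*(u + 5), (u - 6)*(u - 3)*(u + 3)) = u^2 - 3*u - 18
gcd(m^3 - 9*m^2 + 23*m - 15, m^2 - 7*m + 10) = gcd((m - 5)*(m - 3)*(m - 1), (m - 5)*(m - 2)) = m - 5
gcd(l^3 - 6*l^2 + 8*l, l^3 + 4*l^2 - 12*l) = l^2 - 2*l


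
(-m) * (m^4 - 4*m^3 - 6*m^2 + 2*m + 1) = -m^5 + 4*m^4 + 6*m^3 - 2*m^2 - m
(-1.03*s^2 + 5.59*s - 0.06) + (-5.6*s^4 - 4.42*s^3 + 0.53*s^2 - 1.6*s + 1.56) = -5.6*s^4 - 4.42*s^3 - 0.5*s^2 + 3.99*s + 1.5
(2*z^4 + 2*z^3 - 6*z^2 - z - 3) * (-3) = -6*z^4 - 6*z^3 + 18*z^2 + 3*z + 9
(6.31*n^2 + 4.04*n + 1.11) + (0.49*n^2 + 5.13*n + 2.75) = 6.8*n^2 + 9.17*n + 3.86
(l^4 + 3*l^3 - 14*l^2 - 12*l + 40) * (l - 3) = l^5 - 23*l^3 + 30*l^2 + 76*l - 120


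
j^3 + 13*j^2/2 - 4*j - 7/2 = (j - 1)*(j + 1/2)*(j + 7)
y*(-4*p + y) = -4*p*y + y^2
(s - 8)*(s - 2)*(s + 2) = s^3 - 8*s^2 - 4*s + 32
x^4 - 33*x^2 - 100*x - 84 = (x - 7)*(x + 2)^2*(x + 3)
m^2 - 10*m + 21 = (m - 7)*(m - 3)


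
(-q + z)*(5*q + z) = -5*q^2 + 4*q*z + z^2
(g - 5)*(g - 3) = g^2 - 8*g + 15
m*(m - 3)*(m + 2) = m^3 - m^2 - 6*m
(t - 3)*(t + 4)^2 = t^3 + 5*t^2 - 8*t - 48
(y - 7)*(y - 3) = y^2 - 10*y + 21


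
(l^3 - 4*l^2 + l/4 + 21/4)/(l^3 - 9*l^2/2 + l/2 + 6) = (l - 7/2)/(l - 4)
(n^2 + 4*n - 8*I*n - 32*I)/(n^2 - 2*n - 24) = (n - 8*I)/(n - 6)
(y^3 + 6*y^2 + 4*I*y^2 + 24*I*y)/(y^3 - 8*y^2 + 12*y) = (y^2 + y*(6 + 4*I) + 24*I)/(y^2 - 8*y + 12)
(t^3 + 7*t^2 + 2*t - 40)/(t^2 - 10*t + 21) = (t^3 + 7*t^2 + 2*t - 40)/(t^2 - 10*t + 21)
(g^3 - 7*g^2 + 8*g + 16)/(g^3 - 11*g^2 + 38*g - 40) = (g^2 - 3*g - 4)/(g^2 - 7*g + 10)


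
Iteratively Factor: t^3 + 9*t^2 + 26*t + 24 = (t + 3)*(t^2 + 6*t + 8) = (t + 2)*(t + 3)*(t + 4)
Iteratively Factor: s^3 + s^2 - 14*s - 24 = (s + 2)*(s^2 - s - 12) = (s - 4)*(s + 2)*(s + 3)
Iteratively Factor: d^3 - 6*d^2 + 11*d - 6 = (d - 1)*(d^2 - 5*d + 6) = (d - 2)*(d - 1)*(d - 3)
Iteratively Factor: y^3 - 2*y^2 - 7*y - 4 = (y - 4)*(y^2 + 2*y + 1) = (y - 4)*(y + 1)*(y + 1)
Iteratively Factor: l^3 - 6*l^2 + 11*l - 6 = (l - 2)*(l^2 - 4*l + 3) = (l - 2)*(l - 1)*(l - 3)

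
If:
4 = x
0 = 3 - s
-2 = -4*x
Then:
No Solution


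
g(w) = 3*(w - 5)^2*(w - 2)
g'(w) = 3*(w - 5)^2 + 3*(w - 2)*(2*w - 10) = 9*(w - 5)*(w - 3)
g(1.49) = -18.85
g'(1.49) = 47.70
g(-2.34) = -701.46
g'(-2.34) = 352.76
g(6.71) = 41.32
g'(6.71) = 57.10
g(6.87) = 51.09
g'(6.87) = 65.13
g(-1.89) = -554.00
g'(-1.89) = 303.23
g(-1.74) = -509.70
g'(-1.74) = 287.53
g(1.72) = -9.04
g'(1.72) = 37.79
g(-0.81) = -284.56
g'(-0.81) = 199.22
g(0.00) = -150.00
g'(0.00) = 135.00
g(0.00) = -150.00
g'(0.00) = 135.00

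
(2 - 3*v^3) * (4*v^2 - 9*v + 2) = -12*v^5 + 27*v^4 - 6*v^3 + 8*v^2 - 18*v + 4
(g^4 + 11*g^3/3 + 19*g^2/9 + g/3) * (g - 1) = g^5 + 8*g^4/3 - 14*g^3/9 - 16*g^2/9 - g/3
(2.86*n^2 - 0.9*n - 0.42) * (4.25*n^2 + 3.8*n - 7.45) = 12.155*n^4 + 7.043*n^3 - 26.512*n^2 + 5.109*n + 3.129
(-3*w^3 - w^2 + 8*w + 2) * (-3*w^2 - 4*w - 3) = 9*w^5 + 15*w^4 - 11*w^3 - 35*w^2 - 32*w - 6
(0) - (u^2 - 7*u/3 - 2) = -u^2 + 7*u/3 + 2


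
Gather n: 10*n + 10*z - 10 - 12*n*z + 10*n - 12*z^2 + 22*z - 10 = n*(20 - 12*z) - 12*z^2 + 32*z - 20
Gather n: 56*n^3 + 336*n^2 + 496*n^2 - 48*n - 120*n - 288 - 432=56*n^3 + 832*n^2 - 168*n - 720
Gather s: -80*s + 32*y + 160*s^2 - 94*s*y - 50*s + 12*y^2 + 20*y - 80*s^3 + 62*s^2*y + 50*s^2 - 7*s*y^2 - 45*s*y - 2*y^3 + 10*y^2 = -80*s^3 + s^2*(62*y + 210) + s*(-7*y^2 - 139*y - 130) - 2*y^3 + 22*y^2 + 52*y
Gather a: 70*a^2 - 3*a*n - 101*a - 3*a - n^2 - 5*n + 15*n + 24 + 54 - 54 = 70*a^2 + a*(-3*n - 104) - n^2 + 10*n + 24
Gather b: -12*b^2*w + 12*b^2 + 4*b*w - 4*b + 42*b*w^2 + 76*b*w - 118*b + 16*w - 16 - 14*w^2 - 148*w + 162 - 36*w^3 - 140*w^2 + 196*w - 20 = b^2*(12 - 12*w) + b*(42*w^2 + 80*w - 122) - 36*w^3 - 154*w^2 + 64*w + 126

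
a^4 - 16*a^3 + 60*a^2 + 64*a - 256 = (a - 8)^2*(a - 2)*(a + 2)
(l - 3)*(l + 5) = l^2 + 2*l - 15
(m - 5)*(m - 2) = m^2 - 7*m + 10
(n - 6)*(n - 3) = n^2 - 9*n + 18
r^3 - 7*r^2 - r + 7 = (r - 7)*(r - 1)*(r + 1)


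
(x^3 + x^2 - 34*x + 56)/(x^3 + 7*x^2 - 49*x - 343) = (x^2 - 6*x + 8)/(x^2 - 49)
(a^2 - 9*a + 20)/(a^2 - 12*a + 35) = (a - 4)/(a - 7)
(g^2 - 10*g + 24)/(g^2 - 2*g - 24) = (g - 4)/(g + 4)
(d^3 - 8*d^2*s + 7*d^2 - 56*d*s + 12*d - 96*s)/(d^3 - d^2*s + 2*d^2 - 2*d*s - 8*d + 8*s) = (-d^2 + 8*d*s - 3*d + 24*s)/(-d^2 + d*s + 2*d - 2*s)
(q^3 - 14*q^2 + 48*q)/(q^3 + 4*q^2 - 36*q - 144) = q*(q - 8)/(q^2 + 10*q + 24)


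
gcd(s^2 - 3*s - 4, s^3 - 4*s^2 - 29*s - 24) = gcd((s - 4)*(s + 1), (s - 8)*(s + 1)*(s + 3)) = s + 1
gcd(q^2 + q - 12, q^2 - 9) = q - 3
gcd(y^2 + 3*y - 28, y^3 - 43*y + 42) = y + 7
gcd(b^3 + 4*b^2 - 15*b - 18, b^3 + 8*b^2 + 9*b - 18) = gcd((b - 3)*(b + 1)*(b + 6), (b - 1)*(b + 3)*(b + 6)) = b + 6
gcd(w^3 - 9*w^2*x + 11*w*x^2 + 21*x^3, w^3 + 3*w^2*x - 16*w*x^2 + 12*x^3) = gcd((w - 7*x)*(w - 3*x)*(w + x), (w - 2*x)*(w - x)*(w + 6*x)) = 1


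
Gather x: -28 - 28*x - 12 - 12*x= -40*x - 40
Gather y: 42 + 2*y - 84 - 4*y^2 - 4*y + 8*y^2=4*y^2 - 2*y - 42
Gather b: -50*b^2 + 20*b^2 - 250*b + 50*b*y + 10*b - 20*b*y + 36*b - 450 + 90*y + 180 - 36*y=-30*b^2 + b*(30*y - 204) + 54*y - 270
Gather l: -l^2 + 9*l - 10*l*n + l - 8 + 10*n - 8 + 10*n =-l^2 + l*(10 - 10*n) + 20*n - 16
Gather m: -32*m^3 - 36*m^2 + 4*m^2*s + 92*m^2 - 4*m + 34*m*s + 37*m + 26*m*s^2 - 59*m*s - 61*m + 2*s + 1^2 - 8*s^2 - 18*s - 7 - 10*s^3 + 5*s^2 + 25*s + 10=-32*m^3 + m^2*(4*s + 56) + m*(26*s^2 - 25*s - 28) - 10*s^3 - 3*s^2 + 9*s + 4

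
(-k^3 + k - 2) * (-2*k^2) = 2*k^5 - 2*k^3 + 4*k^2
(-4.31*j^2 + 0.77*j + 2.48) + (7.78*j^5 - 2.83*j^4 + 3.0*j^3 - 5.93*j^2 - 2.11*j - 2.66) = 7.78*j^5 - 2.83*j^4 + 3.0*j^3 - 10.24*j^2 - 1.34*j - 0.18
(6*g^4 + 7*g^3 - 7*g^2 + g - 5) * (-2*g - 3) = -12*g^5 - 32*g^4 - 7*g^3 + 19*g^2 + 7*g + 15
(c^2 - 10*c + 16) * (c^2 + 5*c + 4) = c^4 - 5*c^3 - 30*c^2 + 40*c + 64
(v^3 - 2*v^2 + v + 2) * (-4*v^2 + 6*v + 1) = -4*v^5 + 14*v^4 - 15*v^3 - 4*v^2 + 13*v + 2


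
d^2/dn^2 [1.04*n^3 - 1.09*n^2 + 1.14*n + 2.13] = 6.24*n - 2.18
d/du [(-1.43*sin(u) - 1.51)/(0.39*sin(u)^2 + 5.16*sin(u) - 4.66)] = (0.5577*sin(u)^2 + 1.1778*sin(u) + 14.4554)*cos(u)/(0.1521*sin(u)^4 + 4.0248*sin(u)^3 + 22.9908*sin(u)^2 - 48.0912*sin(u) + 21.7156)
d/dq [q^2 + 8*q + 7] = 2*q + 8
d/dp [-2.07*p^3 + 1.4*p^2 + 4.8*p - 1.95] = -6.21*p^2 + 2.8*p + 4.8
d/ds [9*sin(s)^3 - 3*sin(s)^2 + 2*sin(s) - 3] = (27*sin(s)^2 - 6*sin(s) + 2)*cos(s)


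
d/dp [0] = 0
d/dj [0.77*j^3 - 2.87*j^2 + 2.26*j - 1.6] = 2.31*j^2 - 5.74*j + 2.26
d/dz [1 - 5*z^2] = -10*z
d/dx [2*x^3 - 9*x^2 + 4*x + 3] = 6*x^2 - 18*x + 4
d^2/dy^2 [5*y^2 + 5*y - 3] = 10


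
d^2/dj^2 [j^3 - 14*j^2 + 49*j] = 6*j - 28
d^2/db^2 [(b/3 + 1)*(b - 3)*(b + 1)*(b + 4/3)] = 4*b^2 + 14*b/3 - 46/9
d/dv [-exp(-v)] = exp(-v)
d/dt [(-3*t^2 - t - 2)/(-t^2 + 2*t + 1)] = (-7*t^2 - 10*t + 3)/(t^4 - 4*t^3 + 2*t^2 + 4*t + 1)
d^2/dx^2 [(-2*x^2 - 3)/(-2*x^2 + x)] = 2*(4*x^3 + 36*x^2 - 18*x + 3)/(x^3*(8*x^3 - 12*x^2 + 6*x - 1))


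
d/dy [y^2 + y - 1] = 2*y + 1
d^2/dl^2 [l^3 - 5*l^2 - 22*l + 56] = 6*l - 10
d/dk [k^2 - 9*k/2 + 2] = 2*k - 9/2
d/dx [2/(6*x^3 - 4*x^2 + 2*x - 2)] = (-9*x^2 + 4*x - 1)/(3*x^3 - 2*x^2 + x - 1)^2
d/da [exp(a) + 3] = exp(a)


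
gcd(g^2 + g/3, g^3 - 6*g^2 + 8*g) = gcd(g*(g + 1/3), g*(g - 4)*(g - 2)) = g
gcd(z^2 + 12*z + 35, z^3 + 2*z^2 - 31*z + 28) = z + 7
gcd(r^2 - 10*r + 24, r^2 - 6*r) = r - 6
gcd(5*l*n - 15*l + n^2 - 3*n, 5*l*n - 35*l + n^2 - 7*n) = 5*l + n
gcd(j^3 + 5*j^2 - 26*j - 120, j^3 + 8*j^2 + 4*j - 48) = j^2 + 10*j + 24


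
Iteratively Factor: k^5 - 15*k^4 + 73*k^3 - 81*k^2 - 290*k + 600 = (k - 5)*(k^4 - 10*k^3 + 23*k^2 + 34*k - 120) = (k - 5)*(k + 2)*(k^3 - 12*k^2 + 47*k - 60) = (k - 5)*(k - 4)*(k + 2)*(k^2 - 8*k + 15) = (k - 5)*(k - 4)*(k - 3)*(k + 2)*(k - 5)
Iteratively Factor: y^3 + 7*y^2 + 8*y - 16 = (y + 4)*(y^2 + 3*y - 4) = (y + 4)^2*(y - 1)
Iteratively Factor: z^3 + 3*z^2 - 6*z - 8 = (z + 4)*(z^2 - z - 2) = (z - 2)*(z + 4)*(z + 1)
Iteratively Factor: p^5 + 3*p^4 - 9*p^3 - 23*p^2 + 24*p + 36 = (p - 2)*(p^4 + 5*p^3 + p^2 - 21*p - 18) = (p - 2)*(p + 3)*(p^3 + 2*p^2 - 5*p - 6) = (p - 2)*(p + 3)^2*(p^2 - p - 2) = (p - 2)*(p + 1)*(p + 3)^2*(p - 2)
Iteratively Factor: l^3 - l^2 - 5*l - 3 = (l + 1)*(l^2 - 2*l - 3) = (l + 1)^2*(l - 3)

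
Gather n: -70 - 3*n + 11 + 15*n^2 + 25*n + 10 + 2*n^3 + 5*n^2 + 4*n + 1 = 2*n^3 + 20*n^2 + 26*n - 48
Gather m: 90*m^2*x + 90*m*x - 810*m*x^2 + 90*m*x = 90*m^2*x + m*(-810*x^2 + 180*x)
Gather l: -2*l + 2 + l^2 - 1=l^2 - 2*l + 1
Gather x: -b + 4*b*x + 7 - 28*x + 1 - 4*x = -b + x*(4*b - 32) + 8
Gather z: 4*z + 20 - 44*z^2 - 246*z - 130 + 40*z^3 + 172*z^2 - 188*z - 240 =40*z^3 + 128*z^2 - 430*z - 350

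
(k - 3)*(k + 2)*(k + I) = k^3 - k^2 + I*k^2 - 6*k - I*k - 6*I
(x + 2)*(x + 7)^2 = x^3 + 16*x^2 + 77*x + 98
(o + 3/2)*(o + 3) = o^2 + 9*o/2 + 9/2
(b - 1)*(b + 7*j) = b^2 + 7*b*j - b - 7*j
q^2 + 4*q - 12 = (q - 2)*(q + 6)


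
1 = 1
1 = 1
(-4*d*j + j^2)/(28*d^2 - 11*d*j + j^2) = -j/(7*d - j)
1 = 1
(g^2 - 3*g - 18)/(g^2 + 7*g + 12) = (g - 6)/(g + 4)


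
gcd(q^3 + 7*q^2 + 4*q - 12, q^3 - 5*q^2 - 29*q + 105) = 1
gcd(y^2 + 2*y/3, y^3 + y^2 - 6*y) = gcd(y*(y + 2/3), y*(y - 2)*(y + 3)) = y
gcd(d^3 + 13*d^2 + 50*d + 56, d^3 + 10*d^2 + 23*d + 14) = d^2 + 9*d + 14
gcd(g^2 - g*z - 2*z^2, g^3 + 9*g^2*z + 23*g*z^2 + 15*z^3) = g + z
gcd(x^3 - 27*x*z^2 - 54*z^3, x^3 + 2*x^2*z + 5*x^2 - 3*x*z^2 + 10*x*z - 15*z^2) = x + 3*z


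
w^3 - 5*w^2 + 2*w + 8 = (w - 4)*(w - 2)*(w + 1)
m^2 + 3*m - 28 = (m - 4)*(m + 7)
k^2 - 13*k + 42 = (k - 7)*(k - 6)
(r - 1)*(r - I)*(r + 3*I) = r^3 - r^2 + 2*I*r^2 + 3*r - 2*I*r - 3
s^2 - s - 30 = (s - 6)*(s + 5)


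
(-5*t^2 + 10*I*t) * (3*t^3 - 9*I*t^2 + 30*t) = -15*t^5 + 75*I*t^4 - 60*t^3 + 300*I*t^2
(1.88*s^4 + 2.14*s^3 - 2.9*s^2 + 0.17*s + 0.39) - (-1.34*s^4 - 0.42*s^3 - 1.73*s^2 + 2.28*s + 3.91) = 3.22*s^4 + 2.56*s^3 - 1.17*s^2 - 2.11*s - 3.52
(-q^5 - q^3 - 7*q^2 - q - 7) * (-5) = 5*q^5 + 5*q^3 + 35*q^2 + 5*q + 35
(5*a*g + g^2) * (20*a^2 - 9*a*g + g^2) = 100*a^3*g - 25*a^2*g^2 - 4*a*g^3 + g^4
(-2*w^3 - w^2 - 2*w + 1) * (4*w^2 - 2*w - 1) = -8*w^5 - 4*w^3 + 9*w^2 - 1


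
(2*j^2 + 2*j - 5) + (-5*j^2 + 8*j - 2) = -3*j^2 + 10*j - 7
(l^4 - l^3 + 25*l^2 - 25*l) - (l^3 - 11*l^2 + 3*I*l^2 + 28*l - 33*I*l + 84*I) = l^4 - 2*l^3 + 36*l^2 - 3*I*l^2 - 53*l + 33*I*l - 84*I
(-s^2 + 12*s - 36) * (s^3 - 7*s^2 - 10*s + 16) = -s^5 + 19*s^4 - 110*s^3 + 116*s^2 + 552*s - 576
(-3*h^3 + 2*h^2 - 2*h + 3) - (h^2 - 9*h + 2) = -3*h^3 + h^2 + 7*h + 1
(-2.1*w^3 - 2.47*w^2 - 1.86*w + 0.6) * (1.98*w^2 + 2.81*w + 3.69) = -4.158*w^5 - 10.7916*w^4 - 18.3725*w^3 - 13.1529*w^2 - 5.1774*w + 2.214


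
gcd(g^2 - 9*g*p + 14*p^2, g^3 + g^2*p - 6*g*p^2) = -g + 2*p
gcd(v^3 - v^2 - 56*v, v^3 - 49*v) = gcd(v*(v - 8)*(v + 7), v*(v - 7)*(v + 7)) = v^2 + 7*v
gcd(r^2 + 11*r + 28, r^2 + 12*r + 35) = r + 7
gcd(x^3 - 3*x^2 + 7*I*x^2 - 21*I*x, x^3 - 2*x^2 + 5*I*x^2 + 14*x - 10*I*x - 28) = x + 7*I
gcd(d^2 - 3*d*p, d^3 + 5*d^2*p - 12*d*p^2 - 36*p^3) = -d + 3*p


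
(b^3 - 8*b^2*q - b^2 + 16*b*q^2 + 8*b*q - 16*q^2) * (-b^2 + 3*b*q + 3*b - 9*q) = -b^5 + 11*b^4*q + 4*b^4 - 40*b^3*q^2 - 44*b^3*q - 3*b^3 + 48*b^2*q^3 + 160*b^2*q^2 + 33*b^2*q - 192*b*q^3 - 120*b*q^2 + 144*q^3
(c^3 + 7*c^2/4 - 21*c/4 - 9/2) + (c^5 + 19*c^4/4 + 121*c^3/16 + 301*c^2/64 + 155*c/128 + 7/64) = c^5 + 19*c^4/4 + 137*c^3/16 + 413*c^2/64 - 517*c/128 - 281/64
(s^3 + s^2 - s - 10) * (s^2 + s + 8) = s^5 + 2*s^4 + 8*s^3 - 3*s^2 - 18*s - 80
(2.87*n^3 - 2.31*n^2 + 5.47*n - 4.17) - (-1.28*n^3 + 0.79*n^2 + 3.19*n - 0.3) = 4.15*n^3 - 3.1*n^2 + 2.28*n - 3.87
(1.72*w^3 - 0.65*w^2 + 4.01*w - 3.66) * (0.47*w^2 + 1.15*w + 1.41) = 0.8084*w^5 + 1.6725*w^4 + 3.5624*w^3 + 1.9748*w^2 + 1.4451*w - 5.1606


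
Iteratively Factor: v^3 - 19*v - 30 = (v + 2)*(v^2 - 2*v - 15) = (v - 5)*(v + 2)*(v + 3)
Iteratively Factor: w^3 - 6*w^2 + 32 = (w - 4)*(w^2 - 2*w - 8) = (w - 4)*(w + 2)*(w - 4)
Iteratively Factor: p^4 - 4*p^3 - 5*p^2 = (p)*(p^3 - 4*p^2 - 5*p) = p*(p + 1)*(p^2 - 5*p) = p^2*(p + 1)*(p - 5)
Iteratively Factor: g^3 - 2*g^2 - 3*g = (g)*(g^2 - 2*g - 3) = g*(g - 3)*(g + 1)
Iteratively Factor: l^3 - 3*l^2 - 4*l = (l - 4)*(l^2 + l) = (l - 4)*(l + 1)*(l)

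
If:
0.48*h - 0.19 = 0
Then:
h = 0.40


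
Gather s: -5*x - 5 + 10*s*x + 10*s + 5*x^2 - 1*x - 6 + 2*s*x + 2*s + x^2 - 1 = s*(12*x + 12) + 6*x^2 - 6*x - 12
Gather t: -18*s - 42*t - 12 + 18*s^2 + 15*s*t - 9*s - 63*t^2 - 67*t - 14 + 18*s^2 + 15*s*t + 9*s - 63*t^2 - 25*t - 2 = 36*s^2 - 18*s - 126*t^2 + t*(30*s - 134) - 28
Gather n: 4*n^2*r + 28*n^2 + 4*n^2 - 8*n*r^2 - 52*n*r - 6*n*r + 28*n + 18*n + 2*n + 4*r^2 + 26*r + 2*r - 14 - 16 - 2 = n^2*(4*r + 32) + n*(-8*r^2 - 58*r + 48) + 4*r^2 + 28*r - 32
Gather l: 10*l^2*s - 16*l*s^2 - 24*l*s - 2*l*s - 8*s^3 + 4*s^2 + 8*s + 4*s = 10*l^2*s + l*(-16*s^2 - 26*s) - 8*s^3 + 4*s^2 + 12*s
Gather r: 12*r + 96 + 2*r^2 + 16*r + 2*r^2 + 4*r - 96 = 4*r^2 + 32*r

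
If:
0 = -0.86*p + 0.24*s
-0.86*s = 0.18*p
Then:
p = 0.00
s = 0.00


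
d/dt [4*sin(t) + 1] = 4*cos(t)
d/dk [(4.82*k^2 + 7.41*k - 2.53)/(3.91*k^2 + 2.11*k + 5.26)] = (-18.8029*k^2 + 70.491*k + 44.3149)/(15.2881*k^4 + 16.5002*k^3 + 45.5853*k^2 + 22.1972*k + 27.6676)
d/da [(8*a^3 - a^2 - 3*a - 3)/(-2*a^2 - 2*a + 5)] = (-16*a^4 - 32*a^3 + 116*a^2 - 22*a - 21)/(4*a^4 + 8*a^3 - 16*a^2 - 20*a + 25)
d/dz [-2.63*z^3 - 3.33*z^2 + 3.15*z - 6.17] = -7.89*z^2 - 6.66*z + 3.15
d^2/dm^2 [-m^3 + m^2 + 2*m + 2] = 2 - 6*m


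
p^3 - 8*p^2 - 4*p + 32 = (p - 8)*(p - 2)*(p + 2)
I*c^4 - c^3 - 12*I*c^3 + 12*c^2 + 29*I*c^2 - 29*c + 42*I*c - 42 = (c - 7)*(c - 6)*(c + I)*(I*c + I)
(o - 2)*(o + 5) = o^2 + 3*o - 10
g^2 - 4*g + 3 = (g - 3)*(g - 1)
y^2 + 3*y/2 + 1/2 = (y + 1/2)*(y + 1)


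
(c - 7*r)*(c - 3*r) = c^2 - 10*c*r + 21*r^2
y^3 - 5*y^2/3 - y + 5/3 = (y - 5/3)*(y - 1)*(y + 1)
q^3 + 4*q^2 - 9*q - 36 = (q - 3)*(q + 3)*(q + 4)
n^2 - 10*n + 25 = (n - 5)^2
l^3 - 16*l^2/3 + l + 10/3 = (l - 5)*(l - 1)*(l + 2/3)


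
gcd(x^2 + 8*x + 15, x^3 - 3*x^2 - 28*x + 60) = x + 5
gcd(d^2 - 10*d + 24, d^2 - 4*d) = d - 4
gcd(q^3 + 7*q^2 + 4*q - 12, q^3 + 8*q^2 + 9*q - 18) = q^2 + 5*q - 6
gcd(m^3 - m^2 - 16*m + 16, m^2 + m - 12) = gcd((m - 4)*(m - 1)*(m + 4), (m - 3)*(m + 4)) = m + 4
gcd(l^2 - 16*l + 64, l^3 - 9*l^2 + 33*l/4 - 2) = l - 8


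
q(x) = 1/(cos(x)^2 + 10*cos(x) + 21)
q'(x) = (2*sin(x)*cos(x) + 10*sin(x))/(cos(x)^2 + 10*cos(x) + 21)^2 = 2*(cos(x) + 5)*sin(x)/(cos(x)^2 + 10*cos(x) + 21)^2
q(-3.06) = 0.08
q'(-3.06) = -0.00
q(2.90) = 0.08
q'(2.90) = 0.01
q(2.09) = 0.06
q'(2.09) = 0.03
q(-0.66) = 0.03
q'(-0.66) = -0.01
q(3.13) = 0.08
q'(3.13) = 0.00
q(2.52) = 0.07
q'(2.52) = 0.03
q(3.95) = 0.07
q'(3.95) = -0.03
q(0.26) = 0.03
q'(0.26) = 0.00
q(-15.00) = 0.07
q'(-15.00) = -0.03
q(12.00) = 0.03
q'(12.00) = -0.00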